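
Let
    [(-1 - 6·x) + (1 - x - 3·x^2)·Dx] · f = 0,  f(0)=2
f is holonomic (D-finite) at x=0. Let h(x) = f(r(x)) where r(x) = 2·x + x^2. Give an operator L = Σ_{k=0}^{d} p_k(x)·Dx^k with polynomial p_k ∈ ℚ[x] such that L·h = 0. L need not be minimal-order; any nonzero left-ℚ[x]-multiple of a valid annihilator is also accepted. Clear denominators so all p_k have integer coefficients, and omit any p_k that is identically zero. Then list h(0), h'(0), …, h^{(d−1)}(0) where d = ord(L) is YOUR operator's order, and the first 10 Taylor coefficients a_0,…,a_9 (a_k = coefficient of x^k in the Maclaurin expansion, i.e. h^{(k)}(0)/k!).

L = (2 + 26·x + 36·x^2 + 12·x^3) + (-1 + 2·x + 13·x^2 + 12·x^3 + 3·x^4)·Dx  (order 1).
h: a_k = 2, 4, 34, 144, 784, 3860, 19742, 99504, 504326, 2550688, …
ICs: h(0) = 2.

f: a_k = 2, 2, 8, 14, 38, 80, 194, 434, 1016, 2318, …
L₀ from L_f via x↦r, Dx↦r'^{-1}Dx.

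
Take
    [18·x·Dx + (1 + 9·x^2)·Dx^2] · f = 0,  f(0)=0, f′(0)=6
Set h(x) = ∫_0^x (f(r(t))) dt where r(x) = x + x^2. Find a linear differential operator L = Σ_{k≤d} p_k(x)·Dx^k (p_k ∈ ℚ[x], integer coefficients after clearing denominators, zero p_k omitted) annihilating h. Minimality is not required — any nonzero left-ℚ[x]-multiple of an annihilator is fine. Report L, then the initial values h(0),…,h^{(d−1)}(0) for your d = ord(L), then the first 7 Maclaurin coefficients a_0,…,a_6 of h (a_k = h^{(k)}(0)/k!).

L = (-2 + 18·x + 72·x^2 + 108·x^3 + 54·x^4)·Dx^2 + (1 + 2·x + 9·x^2 + 36·x^3 + 45·x^4 + 18·x^5)·Dx^3  (order 3).
h: a_k = 0, 0, 3, 2, -9/2, -54/5, 36/5, …
ICs: h(0) = 0, h′(0) = 0, h′′(0) = 6.

f: a_k = 0, 6, 0, -18, 0, 486/5, 0, …
Change of var in L_f (x↦r) gives L₀.
∫: right-multiply L₀ by Dx.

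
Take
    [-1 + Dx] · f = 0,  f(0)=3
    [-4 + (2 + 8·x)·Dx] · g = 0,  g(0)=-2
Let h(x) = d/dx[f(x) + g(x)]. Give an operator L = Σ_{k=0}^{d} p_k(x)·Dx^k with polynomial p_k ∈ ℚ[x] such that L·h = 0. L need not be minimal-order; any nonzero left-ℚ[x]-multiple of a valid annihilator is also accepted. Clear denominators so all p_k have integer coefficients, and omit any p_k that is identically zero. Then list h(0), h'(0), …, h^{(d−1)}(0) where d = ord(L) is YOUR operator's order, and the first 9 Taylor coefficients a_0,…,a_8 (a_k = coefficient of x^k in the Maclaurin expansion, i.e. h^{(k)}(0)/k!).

f: a_k = 3, 3, 3/2, 1/2, 1/8, 1/40, 1/240, 1/1680, 1/13440, …
g: a_k = -2, -4, 4, -8, 20, -56, 168, -528, 1716, …
f+g: L₀ = lclm(L_f,L_g), ord ≤ 1+1.
Derive L from L₀ (diff closure).
L = (-14 - 8·x) + (11 - 8·x - 16·x^2)·Dx + (3 + 16·x + 16·x^2)·Dx^2  (order 2).
h: a_k = -1, 11, -45/2, 161/2, -2239/8, 40321/40, -887039/240, 23063041/1680, -691891199/13440, …
ICs: h(0) = -1, h′(0) = 11.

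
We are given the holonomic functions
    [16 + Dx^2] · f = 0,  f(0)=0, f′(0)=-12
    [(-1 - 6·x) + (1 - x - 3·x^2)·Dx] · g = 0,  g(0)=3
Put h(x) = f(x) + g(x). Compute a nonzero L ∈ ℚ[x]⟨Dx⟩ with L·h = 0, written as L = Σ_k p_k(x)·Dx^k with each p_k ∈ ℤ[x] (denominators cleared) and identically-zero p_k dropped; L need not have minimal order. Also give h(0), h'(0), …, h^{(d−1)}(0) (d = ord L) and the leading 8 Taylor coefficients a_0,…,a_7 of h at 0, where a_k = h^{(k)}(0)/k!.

L = (-464 - 2816·x - 416·x^2 - 2112·x^3 - 5760·x^4 - 6912·x^5) + (192 - 304·x - 672·x^2 + 1312·x^3 + 1008·x^4 - 3456·x^5 - 3456·x^6)·Dx + (-29 - 176·x - 26·x^2 - 132·x^3 - 360·x^4 - 432·x^5)·Dx^2 + (12 - 19·x - 42·x^2 + 82·x^3 + 63·x^4 - 216·x^5 - 216·x^6)·Dx^3  (order 3).
h: a_k = 3, -9, 12, 53, 57, 472/5, 291, 69379/105, …
ICs: h(0) = 3, h′(0) = -9, h′′(0) = 24.

f: a_k = 0, -12, 0, 32, 0, -128/5, 0, 1024/105, …
g: a_k = 3, 3, 12, 21, 57, 120, 291, 651, …
L₀ := lclm(L_f,L_g); ord L₀ ≤ 2+1.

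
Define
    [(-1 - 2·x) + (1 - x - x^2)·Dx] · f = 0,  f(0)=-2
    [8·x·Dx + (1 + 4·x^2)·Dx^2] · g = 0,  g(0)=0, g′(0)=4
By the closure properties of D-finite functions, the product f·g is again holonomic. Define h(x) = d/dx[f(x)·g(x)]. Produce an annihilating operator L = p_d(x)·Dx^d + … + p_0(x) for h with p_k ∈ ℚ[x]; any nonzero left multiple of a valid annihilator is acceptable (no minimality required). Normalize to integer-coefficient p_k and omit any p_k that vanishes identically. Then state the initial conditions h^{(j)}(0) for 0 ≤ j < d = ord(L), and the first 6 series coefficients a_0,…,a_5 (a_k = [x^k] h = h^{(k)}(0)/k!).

f: a_k = -2, -2, -4, -6, -10, -16, …
g: a_k = 0, 4, 0, -16/3, 0, 64/5, …
Product ⇒ symmetric product L₀, ord ≤ 2.
h₀' ⇒ L via d/dx closure of L₀.
L = (-10 + 264·x^2 + 384·x^3 + 576·x^4) + (7 + 22·x + 12·x^2 + 88·x^3 + 384·x^4 + 384·x^5)·Dx + (-1 - 3·x - 11·x^2 + 4·x^3 - 16·x^4 + 64·x^5 + 48·x^6)·Dx^2  (order 2).
h: a_k = -8, -16, -16, -160/3, -664/3, -1728/5, …
ICs: h(0) = -8, h′(0) = -16.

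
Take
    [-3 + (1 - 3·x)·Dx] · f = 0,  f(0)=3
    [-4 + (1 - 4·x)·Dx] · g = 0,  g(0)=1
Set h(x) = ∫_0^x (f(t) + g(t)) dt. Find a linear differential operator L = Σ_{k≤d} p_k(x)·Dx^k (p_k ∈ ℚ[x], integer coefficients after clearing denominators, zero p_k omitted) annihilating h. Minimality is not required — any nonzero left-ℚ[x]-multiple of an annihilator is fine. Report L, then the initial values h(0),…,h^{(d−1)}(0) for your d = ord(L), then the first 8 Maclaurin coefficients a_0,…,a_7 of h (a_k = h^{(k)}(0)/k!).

f: a_k = 3, 9, 27, 81, 243, 729, 2187, 6561, …
g: a_k = 1, 4, 16, 64, 256, 1024, 4096, 16384, …
f+g: L₀ = lclm(L_f,L_g), ord ≤ 1+1.
h=∫₀ˣh₀: take L = L₀·Dx.
L = -24·Dx + (14 - 48·x)·Dx^2 + (-1 + 7·x - 12·x^2)·Dx^3  (order 3).
h: a_k = 0, 4, 13/2, 43/3, 145/4, 499/5, 1753/6, 6283/7, …
ICs: h(0) = 0, h′(0) = 4, h′′(0) = 13.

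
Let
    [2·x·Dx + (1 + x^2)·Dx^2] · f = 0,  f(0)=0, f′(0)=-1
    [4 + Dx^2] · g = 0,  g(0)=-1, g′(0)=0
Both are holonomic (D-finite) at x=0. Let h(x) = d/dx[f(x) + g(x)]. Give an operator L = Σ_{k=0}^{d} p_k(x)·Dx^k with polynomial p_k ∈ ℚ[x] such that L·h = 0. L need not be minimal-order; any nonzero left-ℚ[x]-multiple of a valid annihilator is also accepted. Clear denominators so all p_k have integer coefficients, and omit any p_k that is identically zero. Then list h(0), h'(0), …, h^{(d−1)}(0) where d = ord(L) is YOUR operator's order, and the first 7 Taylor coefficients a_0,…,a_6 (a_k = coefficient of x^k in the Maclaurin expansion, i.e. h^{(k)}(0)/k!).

f: a_k = 0, -1, 0, 1/3, 0, -1/5, 0, …
g: a_k = -1, 0, 2, 0, -2/3, 0, 4/45, …
Weyl lclm of L_f,L_g ⇒ L₀ (ord ≤ 4).
Derive L from L₀ (diff closure).
L = (-32·x + 80·x^3 + 16·x^5) + (4 + 32·x^2 + 36·x^4 + 8·x^6)·Dx + (-8·x + 20·x^3 + 4·x^5)·Dx^2 + (1 + 8·x^2 + 9·x^4 + 2·x^6)·Dx^3  (order 3).
h: a_k = -1, 4, 1, -8/3, -1, 8/15, 1, …
ICs: h(0) = -1, h′(0) = 4, h′′(0) = 2.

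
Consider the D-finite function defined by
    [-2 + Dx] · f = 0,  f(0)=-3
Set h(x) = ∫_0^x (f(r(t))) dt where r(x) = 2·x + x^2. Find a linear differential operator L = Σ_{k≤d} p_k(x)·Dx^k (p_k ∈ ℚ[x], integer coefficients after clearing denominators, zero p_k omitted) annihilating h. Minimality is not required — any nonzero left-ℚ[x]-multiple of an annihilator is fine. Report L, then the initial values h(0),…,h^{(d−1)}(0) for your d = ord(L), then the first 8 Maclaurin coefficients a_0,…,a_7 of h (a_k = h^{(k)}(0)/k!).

L = (-4 - 4·x)·Dx + Dx^2  (order 2).
h: a_k = 0, -3, -6, -10, -14, -86/5, -284/15, -1996/105, …
ICs: h(0) = 0, h′(0) = -3.

f: a_k = -3, -6, -6, -4, -2, -4/5, -4/15, -8/105, …
Substitute x→r, Dx→(1/r')Dx; clear ⇒ L₀.
∫: right-multiply L₀ by Dx.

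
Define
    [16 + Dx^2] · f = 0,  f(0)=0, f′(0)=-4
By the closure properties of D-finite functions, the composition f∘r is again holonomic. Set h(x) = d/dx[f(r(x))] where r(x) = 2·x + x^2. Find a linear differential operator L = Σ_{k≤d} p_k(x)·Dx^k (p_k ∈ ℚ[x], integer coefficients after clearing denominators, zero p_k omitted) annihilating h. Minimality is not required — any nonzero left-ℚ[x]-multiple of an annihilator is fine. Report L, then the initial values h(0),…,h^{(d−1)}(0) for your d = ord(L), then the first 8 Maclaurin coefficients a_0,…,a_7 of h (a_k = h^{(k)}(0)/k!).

f: a_k = 0, -4, 0, 32/3, 0, -128/15, 0, 1024/315, …
L₀ from L_f via x↦r, Dx↦r'^{-1}Dx.
h₀' ⇒ L via d/dx closure of L₀.
L = (67 + 256·x + 384·x^2 + 256·x^3 + 64·x^4) + (-3 - 3·x)·Dx + (1 + 2·x + x^2)·Dx^2  (order 2).
h: a_k = -8, -8, 256, 512, -3136/3, -4032, -83968/45, 401408/45, …
ICs: h(0) = -8, h′(0) = -8.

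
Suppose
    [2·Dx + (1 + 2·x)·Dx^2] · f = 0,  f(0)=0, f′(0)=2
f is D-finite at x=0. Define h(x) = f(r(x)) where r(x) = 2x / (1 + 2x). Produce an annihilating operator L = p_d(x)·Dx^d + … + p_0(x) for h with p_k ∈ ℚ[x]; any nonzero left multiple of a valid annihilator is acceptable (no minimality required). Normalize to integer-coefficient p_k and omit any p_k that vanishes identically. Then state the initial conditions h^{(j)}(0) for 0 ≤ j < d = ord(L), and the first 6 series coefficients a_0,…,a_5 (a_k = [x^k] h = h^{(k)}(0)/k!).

f: a_k = 0, 2, -2, 8/3, -4, 32/5, …
Change of var in L_f (x↦r) gives L₀.
L = (8 + 24·x)·Dx + (1 + 8·x + 12·x^2)·Dx^2  (order 2).
h: a_k = 0, 4, -16, 208/3, -320, 7744/5, …
ICs: h(0) = 0, h′(0) = 4.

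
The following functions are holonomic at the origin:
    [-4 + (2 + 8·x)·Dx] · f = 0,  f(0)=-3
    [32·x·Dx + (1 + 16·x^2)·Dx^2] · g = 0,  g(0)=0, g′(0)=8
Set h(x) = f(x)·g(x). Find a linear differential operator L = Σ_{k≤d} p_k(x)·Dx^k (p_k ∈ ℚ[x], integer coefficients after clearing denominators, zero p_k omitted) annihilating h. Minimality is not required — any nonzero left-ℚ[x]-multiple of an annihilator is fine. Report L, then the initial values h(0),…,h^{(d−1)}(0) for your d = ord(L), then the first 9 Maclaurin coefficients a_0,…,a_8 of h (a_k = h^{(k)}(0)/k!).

f: a_k = -3, -6, 6, -12, 30, -84, 252, -792, 2574, …
g: a_k = 0, 8, 0, -128/3, 0, 2048/5, 0, -32768/7, 0, …
h₀=f·g: eliminate ⇒ L₀, order ≤ 1·2.
L = (12 - 64·x - 64·x^2) + (-4 + 16·x + 192·x^2 + 256·x^3)·Dx + (1 + 8·x + 32·x^2 + 128·x^3 + 256·x^4)·Dx^2  (order 2).
h: a_k = 0, -24, -48, 176, 160, -6224/5, -13088/5, 603296/35, 714688/35, …
ICs: h(0) = 0, h′(0) = -24.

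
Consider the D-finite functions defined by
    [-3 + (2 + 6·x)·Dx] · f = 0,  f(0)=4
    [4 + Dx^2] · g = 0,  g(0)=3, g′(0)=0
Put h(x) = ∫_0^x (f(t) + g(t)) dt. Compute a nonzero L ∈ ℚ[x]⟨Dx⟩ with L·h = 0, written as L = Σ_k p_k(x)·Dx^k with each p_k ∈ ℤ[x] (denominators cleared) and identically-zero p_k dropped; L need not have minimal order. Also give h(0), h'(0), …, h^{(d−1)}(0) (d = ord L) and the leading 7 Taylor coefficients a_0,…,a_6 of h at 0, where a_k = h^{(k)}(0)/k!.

f: a_k = 4, 6, -9/2, 27/4, -405/32, 1701/64, -15309/256, …
g: a_k = 3, 0, -6, 0, 2, 0, -4/15, …
Sum ⇒ L₀ = lclm(L_f,L_g) in ℚ(x)⟨Dx⟩.
h=∫₀ˣh₀: take L = L₀·Dx.
L = (-516 - 1152·x - 1728·x^2)·Dx + (56 + 936·x + 3456·x^2 + 3456·x^3)·Dx^2 + (-129 - 288·x - 432·x^2)·Dx^3 + (14 + 234·x + 864·x^2 + 864·x^3)·Dx^4  (order 4).
h: a_k = 0, 7, 3, -7/2, 27/16, -341/160, 567/128, …
ICs: h(0) = 0, h′(0) = 7, h′′(0) = 6, h′′′(0) = -21.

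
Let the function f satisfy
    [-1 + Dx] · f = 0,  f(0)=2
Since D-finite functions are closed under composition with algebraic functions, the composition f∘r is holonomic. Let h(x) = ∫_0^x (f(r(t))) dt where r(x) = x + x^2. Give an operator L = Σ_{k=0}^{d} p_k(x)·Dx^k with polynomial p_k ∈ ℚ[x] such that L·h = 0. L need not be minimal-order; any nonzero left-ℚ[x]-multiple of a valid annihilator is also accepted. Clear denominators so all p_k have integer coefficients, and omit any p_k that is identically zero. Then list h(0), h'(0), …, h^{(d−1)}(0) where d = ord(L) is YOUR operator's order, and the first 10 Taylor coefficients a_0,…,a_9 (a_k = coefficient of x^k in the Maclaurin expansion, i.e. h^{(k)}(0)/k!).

L = (-1 - 2·x)·Dx + Dx^2  (order 2).
h: a_k = 0, 2, 1, 1, 7/12, 5/12, 9/40, 331/2520, 1303/20160, 1979/60480, …
ICs: h(0) = 0, h′(0) = 2.

f: a_k = 2, 2, 1, 1/3, 1/12, 1/60, 1/360, 1/2520, 1/20160, 1/181440, …
Change of var in L_f (x↦r) gives L₀.
Integrate: L := L₀·Dx.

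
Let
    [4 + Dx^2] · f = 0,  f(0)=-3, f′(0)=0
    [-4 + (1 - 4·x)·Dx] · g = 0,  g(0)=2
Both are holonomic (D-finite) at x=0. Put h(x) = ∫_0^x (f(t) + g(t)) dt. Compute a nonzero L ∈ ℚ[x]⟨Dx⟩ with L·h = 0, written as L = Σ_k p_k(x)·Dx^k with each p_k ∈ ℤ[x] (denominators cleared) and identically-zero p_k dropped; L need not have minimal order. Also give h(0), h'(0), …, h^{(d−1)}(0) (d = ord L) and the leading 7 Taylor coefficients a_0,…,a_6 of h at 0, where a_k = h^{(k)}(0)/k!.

f: a_k = -3, 0, 6, 0, -2, 0, 4/15, …
g: a_k = 2, 8, 32, 128, 512, 2048, 8192, …
h₀=f+g: left-lcm gives L₀, ord ≤ 3.
Integrate: L := L₀·Dx.
L = (-400 + 128·x - 256·x^2)·Dx + (36 - 176·x + 192·x^2 - 256·x^3)·Dx^2 + (-100 + 32·x - 64·x^2)·Dx^3 + (9 - 44·x + 48·x^2 - 64·x^3)·Dx^4  (order 4).
h: a_k = 0, -1, 4, 38/3, 32, 102, 1024/3, …
ICs: h(0) = 0, h′(0) = -1, h′′(0) = 8, h′′′(0) = 76.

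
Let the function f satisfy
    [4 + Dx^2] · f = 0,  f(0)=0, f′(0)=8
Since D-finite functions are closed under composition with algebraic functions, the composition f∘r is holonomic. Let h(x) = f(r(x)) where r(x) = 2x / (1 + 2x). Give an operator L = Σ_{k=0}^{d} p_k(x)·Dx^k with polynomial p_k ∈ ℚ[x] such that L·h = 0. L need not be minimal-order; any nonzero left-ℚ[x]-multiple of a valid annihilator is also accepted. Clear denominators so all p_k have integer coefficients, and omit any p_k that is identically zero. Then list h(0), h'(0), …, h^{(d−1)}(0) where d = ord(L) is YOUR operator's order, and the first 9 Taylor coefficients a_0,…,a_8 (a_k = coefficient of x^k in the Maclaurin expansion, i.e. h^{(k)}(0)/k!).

f: a_k = 0, 8, 0, -16/3, 0, 16/15, 0, -32/315, 0, …
L₀ from L_f via x↦r, Dx↦r'^{-1}Dx.
L = 16 + (4 + 24·x + 48·x^2 + 32·x^3)·Dx + (1 + 8·x + 24·x^2 + 32·x^3 + 16·x^4)·Dx^2  (order 2).
h: a_k = 0, 16, -32, 64/3, 128, -11008/15, 2560, -2262016/315, 776192/45, …
ICs: h(0) = 0, h′(0) = 16.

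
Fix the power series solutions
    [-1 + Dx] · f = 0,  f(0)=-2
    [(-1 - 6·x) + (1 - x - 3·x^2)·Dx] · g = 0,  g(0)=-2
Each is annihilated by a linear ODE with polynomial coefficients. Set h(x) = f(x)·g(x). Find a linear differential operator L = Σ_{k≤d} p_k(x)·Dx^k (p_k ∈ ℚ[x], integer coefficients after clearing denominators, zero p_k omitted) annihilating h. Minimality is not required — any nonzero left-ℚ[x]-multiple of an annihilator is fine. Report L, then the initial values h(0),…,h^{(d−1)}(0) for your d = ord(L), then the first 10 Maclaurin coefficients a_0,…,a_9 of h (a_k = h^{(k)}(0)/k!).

L = (2 + 5·x - 3·x^2) + (-1 + x + 3·x^2)·Dx  (order 1).
h: a_k = 4, 8, 22, 140/3, 677/6, 3793/15, 106447/180, 850483/630, 6298165/2016, 325413041/45360, …
ICs: h(0) = 4.

f: a_k = -2, -2, -1, -1/3, -1/12, -1/60, -1/360, -1/2520, -1/20160, -1/181440, …
g: a_k = -2, -2, -8, -14, -38, -80, -194, -434, -1016, -2318, …
L₀ := L_f ⊗_s L_g (sym. prod.), ord ≤ 1.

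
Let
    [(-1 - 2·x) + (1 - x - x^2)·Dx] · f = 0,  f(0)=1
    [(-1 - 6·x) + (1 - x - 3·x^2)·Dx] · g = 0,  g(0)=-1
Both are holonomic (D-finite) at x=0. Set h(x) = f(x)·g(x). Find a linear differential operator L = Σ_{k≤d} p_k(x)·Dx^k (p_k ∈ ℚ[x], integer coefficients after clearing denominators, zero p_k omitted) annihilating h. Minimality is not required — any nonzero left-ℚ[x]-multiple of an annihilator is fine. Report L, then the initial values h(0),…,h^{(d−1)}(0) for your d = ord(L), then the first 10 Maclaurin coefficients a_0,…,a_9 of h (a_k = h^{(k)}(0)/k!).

L = (-2 - 6·x + 12·x^2 + 12·x^3) + (1 - 2·x - 3·x^2 + 4·x^3 + 3·x^4)·Dx  (order 1).
h: a_k = -1, -2, -7, -16, -42, -98, -237, -552, -1297, -3008, …
ICs: h(0) = -1.

f: a_k = 1, 1, 2, 3, 5, 8, 13, 21, 34, 55, …
g: a_k = -1, -1, -4, -7, -19, -40, -97, -217, -508, -1159, …
Product ⇒ symmetric product L₀, ord ≤ 1.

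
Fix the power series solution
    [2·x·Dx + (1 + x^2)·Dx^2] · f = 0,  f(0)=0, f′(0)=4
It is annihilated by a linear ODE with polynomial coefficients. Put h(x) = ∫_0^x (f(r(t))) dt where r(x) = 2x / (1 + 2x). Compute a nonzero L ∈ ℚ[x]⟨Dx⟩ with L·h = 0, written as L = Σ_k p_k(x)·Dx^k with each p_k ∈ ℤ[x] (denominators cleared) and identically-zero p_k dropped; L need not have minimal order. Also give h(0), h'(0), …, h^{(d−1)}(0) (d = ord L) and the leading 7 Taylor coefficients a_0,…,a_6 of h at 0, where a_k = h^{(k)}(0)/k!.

f: a_k = 0, 4, 0, -4/3, 0, 4/5, 0, …
L₀ from L_f via x↦r, Dx↦r'^{-1}Dx.
h=∫h₀ ⇒ L = L₀·Dx.
L = (4 + 16·x)·Dx^2 + (1 + 4·x + 8·x^2)·Dx^3  (order 3).
h: a_k = 0, 0, 4, -16/3, 16/3, 0, -256/15, …
ICs: h(0) = 0, h′(0) = 0, h′′(0) = 8.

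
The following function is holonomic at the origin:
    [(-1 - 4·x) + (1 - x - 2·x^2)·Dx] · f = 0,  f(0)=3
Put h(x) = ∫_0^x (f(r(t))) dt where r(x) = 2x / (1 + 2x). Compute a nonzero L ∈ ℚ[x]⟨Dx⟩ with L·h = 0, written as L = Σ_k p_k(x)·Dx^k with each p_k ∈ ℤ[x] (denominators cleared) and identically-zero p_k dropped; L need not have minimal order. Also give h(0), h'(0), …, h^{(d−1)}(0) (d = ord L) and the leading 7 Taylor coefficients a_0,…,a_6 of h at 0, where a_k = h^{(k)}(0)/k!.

f: a_k = 3, 3, 9, 15, 33, 63, 129, …
f∘r: x↦r, Dx↦Dx/r' in L_f ⇒ L₀.
h=∫₀ˣh₀: take L = L₀·Dx.
L = (2 + 20·x)·Dx + (-1 - 4·x + 4·x^2 + 16·x^3)·Dx^2  (order 2).
h: a_k = 0, 3, 3, 8, 0, 192/5, -64, …
ICs: h(0) = 0, h′(0) = 3.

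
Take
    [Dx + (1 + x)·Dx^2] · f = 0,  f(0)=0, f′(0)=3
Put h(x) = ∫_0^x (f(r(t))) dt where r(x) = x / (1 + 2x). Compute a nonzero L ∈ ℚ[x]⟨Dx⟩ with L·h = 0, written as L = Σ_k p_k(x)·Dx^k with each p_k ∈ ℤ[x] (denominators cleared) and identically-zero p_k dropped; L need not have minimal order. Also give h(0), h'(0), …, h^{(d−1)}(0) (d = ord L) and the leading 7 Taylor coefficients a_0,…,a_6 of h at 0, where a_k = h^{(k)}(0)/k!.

f: a_k = 0, 3, -3/2, 1, -3/4, 3/5, -1/2, …
Substitute x→r, Dx→(1/r')Dx; clear ⇒ L₀.
h=∫h₀ ⇒ L = L₀·Dx.
L = (5 + 12·x)·Dx^2 + (1 + 5·x + 6·x^2)·Dx^3  (order 3).
h: a_k = 0, 0, 3/2, -5/2, 19/4, -39/4, 211/10, …
ICs: h(0) = 0, h′(0) = 0, h′′(0) = 3.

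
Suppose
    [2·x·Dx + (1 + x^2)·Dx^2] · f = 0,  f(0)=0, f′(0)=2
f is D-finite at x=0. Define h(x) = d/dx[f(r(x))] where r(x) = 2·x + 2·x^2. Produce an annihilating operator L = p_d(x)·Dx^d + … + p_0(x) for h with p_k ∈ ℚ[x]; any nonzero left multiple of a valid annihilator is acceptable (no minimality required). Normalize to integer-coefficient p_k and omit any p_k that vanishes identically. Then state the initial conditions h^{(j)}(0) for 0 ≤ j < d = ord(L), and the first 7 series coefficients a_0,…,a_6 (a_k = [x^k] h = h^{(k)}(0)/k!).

L = (-2 + 8·x + 32·x^2 + 48·x^3 + 24·x^4) + (1 + 2·x + 4·x^2 + 16·x^3 + 20·x^4 + 8·x^5)·Dx  (order 1).
h: a_k = 4, 8, -16, -64, -16, 352, 640, …
ICs: h(0) = 4.

f: a_k = 0, 2, 0, -2/3, 0, 2/5, 0, …
h₀=f(r): pull back L_f along r ⇒ L₀.
Differentiate: ansatz ord ≤ ord L₀ ⇒ L.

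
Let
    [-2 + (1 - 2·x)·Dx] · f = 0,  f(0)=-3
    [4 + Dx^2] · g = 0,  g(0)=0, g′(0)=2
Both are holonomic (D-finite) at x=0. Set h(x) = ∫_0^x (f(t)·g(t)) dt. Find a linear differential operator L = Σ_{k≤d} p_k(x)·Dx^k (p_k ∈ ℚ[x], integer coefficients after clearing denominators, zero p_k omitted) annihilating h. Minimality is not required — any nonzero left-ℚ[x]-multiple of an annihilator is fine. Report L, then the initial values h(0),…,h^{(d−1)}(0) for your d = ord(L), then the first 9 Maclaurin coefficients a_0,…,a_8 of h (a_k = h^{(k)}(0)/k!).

f: a_k = -3, -6, -12, -24, -48, -96, -192, -384, -768, …
g: a_k = 0, 2, 0, -4/3, 0, 4/15, 0, -8/315, 0, …
h₀=f·g: eliminate ⇒ L₀, order ≤ 1·2.
h=∫h₀ ⇒ L = L₀·Dx.
L = (-4 + 8·x)·Dx + 4·Dx^2 + (-1 + 2·x)·Dx^3  (order 3).
h: a_k = 0, 0, -3, -4, -5, -8, -202/15, -808/35, -4241/105, …
ICs: h(0) = 0, h′(0) = 0, h′′(0) = -6.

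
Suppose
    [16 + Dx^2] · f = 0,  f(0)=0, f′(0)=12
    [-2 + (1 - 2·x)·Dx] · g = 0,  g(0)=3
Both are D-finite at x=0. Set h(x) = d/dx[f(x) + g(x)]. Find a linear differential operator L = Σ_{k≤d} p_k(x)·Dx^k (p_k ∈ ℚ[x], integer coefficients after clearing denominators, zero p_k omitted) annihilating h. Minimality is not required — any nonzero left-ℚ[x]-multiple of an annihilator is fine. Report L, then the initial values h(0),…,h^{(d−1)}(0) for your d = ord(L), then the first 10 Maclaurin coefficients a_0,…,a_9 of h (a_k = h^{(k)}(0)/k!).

f: a_k = 0, 12, 0, -32, 0, 128/5, 0, -1024/105, 0, 2048/945, …
g: a_k = 3, 6, 12, 24, 48, 96, 192, 384, 768, 1536, …
Weyl lclm of L_f,L_g ⇒ L₀ (ord ≤ 3).
Differentiate: ansatz ord ≤ ord L₀ ⇒ L.
L = (512 - 512·x + 512·x^2) + (-80 + 288·x - 384·x^2 + 256·x^3)·Dx + (32 - 32·x + 32·x^2)·Dx^2 + (-5 + 18·x - 24·x^2 + 16·x^3)·Dx^3  (order 3).
h: a_k = 18, 24, -24, 192, 608, 1152, 39296/15, 6144, 1453568/105, 30720, …
ICs: h(0) = 18, h′(0) = 24, h′′(0) = -48.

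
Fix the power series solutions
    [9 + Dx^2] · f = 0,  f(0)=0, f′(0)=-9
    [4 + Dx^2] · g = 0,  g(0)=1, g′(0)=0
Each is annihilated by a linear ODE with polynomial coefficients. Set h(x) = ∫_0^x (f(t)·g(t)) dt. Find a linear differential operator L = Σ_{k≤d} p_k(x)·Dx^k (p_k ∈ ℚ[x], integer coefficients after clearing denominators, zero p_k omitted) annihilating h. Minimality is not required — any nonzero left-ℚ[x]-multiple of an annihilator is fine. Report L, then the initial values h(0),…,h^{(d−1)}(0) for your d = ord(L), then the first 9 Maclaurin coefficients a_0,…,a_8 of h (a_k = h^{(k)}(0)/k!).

f: a_k = 0, -9, 0, 27/2, 0, -243/40, 0, 729/560, 0, …
g: a_k = 1, 0, -2, 0, 2/3, 0, -4/45, 0, 2/315, …
Product ⇒ symmetric product L₀, ord ≤ 4.
∫: right-multiply L₀ by Dx.
L = 25·Dx + 26·Dx^3 + Dx^5  (order 5).
h: a_k = 0, 0, -9/2, 0, 63/8, 0, -521/80, 0, 13021/4480, …
ICs: h(0) = 0, h′(0) = 0, h′′(0) = -9, h′′′(0) = 0, h′′′′(0) = 189.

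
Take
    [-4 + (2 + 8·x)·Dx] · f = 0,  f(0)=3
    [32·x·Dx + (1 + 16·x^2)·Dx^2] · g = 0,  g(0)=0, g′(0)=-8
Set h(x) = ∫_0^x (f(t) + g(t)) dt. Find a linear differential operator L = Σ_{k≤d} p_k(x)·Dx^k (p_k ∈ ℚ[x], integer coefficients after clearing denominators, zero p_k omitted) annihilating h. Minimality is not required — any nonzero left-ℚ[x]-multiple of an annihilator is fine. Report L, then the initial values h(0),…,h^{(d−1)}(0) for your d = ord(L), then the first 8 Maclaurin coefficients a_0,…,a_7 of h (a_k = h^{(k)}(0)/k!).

f: a_k = 3, 6, -6, 12, -30, 84, -252, 792, …
g: a_k = 0, -8, 0, 128/3, 0, -2048/5, 0, 32768/7, …
Sum ⇒ L₀ = lclm(L_f,L_g) in ℚ(x)⟨Dx⟩.
∫: right-multiply L₀ by Dx.
L = (-32 - 320·x + 1536·x^2 + 3072·x^3)·Dx^2 + (-22 - 128·x + 320·x^2 + 6144·x^3 + 10752·x^4)·Dx^3 + (-1 + 12·x + 96·x^2 + 384·x^3 + 1792·x^4 + 3072·x^5)·Dx^4  (order 4).
h: a_k = 0, 3, -1, -2, 41/3, -6, -814/15, -36, …
ICs: h(0) = 0, h′(0) = 3, h′′(0) = -2, h′′′(0) = -12.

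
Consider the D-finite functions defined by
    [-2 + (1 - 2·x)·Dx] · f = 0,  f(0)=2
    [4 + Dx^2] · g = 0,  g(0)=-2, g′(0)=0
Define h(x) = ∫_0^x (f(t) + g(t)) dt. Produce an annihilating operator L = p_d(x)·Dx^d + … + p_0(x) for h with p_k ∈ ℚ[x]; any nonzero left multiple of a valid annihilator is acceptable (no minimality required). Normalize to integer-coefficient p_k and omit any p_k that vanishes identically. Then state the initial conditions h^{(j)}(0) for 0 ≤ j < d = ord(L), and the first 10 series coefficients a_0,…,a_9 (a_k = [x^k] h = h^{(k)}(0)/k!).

L = (56 - 32·x + 32·x^2)·Dx + (-12 + 40·x - 48·x^2 + 32·x^3)·Dx^2 + (14 - 8·x + 8·x^2)·Dx^3 + (-3 + 10·x - 12·x^2 + 8·x^3)·Dx^4  (order 4).
h: a_k = 0, 0, 2, 4, 4, 92/15, 32/3, 824/45, 32, 161276/2835, …
ICs: h(0) = 0, h′(0) = 0, h′′(0) = 4, h′′′(0) = 24.

f: a_k = 2, 4, 8, 16, 32, 64, 128, 256, 512, 1024, …
g: a_k = -2, 0, 4, 0, -4/3, 0, 8/45, 0, -4/315, 0, …
h₀=f+g: left-lcm gives L₀, ord ≤ 3.
h=∫h₀ ⇒ L = L₀·Dx.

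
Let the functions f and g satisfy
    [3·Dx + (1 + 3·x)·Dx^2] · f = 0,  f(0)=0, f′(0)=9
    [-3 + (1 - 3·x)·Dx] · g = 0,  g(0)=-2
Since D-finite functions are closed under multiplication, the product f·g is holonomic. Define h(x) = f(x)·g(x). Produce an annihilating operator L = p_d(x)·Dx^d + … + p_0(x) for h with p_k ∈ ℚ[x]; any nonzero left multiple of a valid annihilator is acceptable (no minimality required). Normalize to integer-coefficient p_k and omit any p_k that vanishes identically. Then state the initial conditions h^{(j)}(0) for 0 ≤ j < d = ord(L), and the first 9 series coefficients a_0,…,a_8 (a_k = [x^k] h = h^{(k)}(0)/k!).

f: a_k = 0, 9, -27/2, 27, -243/4, 729/5, -729/2, 6561/7, -19683/8, …
g: a_k = -2, -6, -18, -54, -162, -486, -1458, -4374, -13122, …
Sym-product of L_f,L_g gives L₀ (≤ ord 2).
L = 9 + (3 + 27·x)·Dx + (-1 + 9·x^2)·Dx^2  (order 2).
h: a_k = 0, -18, -27, -135, -567/2, -11421/10, -26973/10, -697653/70, -3497013/140, …
ICs: h(0) = 0, h′(0) = -18.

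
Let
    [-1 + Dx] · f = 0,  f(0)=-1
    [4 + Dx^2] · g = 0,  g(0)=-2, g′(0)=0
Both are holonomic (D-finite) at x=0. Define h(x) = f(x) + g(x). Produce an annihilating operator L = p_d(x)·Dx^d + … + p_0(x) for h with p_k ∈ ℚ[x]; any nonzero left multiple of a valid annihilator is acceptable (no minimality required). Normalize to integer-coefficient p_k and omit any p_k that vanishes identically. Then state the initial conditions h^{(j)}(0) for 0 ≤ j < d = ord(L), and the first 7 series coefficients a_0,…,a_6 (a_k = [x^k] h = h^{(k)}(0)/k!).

L = -4 + 4·Dx - Dx^2 + Dx^3  (order 3).
h: a_k = -3, -1, 7/2, -1/6, -11/8, -1/120, 127/720, …
ICs: h(0) = -3, h′(0) = -1, h′′(0) = 7.

f: a_k = -1, -1, -1/2, -1/6, -1/24, -1/120, -1/720, …
g: a_k = -2, 0, 4, 0, -4/3, 0, 8/45, …
Sum ⇒ L₀ = lclm(L_f,L_g) in ℚ(x)⟨Dx⟩.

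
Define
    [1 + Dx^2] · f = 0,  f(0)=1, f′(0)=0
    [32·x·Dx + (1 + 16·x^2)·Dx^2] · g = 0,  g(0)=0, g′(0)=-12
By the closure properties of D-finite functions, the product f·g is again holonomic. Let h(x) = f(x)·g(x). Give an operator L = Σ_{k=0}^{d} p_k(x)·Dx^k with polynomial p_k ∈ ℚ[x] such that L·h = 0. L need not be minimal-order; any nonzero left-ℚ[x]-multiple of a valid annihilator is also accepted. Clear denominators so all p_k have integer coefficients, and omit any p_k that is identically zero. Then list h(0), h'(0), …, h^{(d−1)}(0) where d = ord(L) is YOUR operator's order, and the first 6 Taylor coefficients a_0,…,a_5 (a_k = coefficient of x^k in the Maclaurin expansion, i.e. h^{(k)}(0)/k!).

L = (1105 + 51776·x^2 + 22016·x^4 + 16384·x^6 + 65536·x^8) + (2112·x + 35840·x^3 + 49152·x^5 + 262144·x^7)·Dx + (1122 + 52352·x^2 + 27648·x^4 + 32768·x^6 + 131072·x^8)·Dx^2 + (2112·x + 35840·x^3 + 49152·x^5 + 262144·x^7)·Dx^3 + (17 + 576·x^2 + 5632·x^4 + 16384·x^6 + 65536·x^8)·Dx^4  (order 4).
h: a_k = 0, -12, 0, 70, 0, -6469/10, …
ICs: h(0) = 0, h′(0) = -12, h′′(0) = 0, h′′′(0) = 420.

f: a_k = 1, 0, -1/2, 0, 1/24, 0, …
g: a_k = 0, -12, 0, 64, 0, -3072/5, …
Sym-product of L_f,L_g gives L₀ (≤ ord 4).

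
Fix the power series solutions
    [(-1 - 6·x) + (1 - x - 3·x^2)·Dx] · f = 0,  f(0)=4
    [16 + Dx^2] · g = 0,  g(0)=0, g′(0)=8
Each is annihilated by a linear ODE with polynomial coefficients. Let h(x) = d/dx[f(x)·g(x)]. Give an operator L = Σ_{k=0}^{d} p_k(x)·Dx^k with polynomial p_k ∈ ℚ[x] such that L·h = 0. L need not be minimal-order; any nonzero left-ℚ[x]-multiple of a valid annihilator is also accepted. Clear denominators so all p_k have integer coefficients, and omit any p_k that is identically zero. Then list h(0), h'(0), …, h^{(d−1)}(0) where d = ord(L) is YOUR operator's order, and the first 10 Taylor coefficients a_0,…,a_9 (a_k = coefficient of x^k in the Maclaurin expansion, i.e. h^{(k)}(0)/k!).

f: a_k = 4, 4, 16, 28, 76, 160, 388, 868, 2032, 4636, …
g: a_k = 0, 8, 0, -64/3, 0, 256/15, 0, -2048/315, 0, 4096/2835, …
L₀ := L_f ⊗_s L_g (sym. prod.), ord ≤ 2.
Differentiate: ansatz ord ≤ ord L₀ ⇒ L.
L = (-26 - 256·x - 640·x^2 + 768·x^3 + 1152·x^4) + (-7 - 26·x + 144·x^2 + 288·x^3)·Dx + (5 - 13·x - 31·x^2 + 48·x^3 + 72·x^4)·Dx^2  (order 2).
h: a_k = 32, 64, 128, 1664/3, 5024/3, 22528/5, 544864/45, 10035968/315, 26018176/315, 119779136/567, …
ICs: h(0) = 32, h′(0) = 64.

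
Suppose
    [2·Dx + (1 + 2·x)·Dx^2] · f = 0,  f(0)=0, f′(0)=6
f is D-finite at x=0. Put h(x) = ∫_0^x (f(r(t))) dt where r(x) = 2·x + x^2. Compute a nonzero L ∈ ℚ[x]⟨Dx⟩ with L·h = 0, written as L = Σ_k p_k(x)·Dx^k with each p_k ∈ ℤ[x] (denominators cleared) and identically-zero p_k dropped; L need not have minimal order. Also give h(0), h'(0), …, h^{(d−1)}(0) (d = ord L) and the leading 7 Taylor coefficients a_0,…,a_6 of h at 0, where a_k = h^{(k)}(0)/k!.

f: a_k = 0, 6, -6, 8, -12, 96/5, -32, …
Substitute x→r, Dx→(1/r')Dx; clear ⇒ L₀.
h=∫₀ˣh₀: take L = L₀·Dx.
L = (3 + 4·x + 2·x^2)·Dx^2 + (1 + 5·x + 6·x^2 + 2·x^3)·Dx^3  (order 3).
h: a_k = 0, 0, 6, -6, 10, -102/5, 232/5, …
ICs: h(0) = 0, h′(0) = 0, h′′(0) = 12.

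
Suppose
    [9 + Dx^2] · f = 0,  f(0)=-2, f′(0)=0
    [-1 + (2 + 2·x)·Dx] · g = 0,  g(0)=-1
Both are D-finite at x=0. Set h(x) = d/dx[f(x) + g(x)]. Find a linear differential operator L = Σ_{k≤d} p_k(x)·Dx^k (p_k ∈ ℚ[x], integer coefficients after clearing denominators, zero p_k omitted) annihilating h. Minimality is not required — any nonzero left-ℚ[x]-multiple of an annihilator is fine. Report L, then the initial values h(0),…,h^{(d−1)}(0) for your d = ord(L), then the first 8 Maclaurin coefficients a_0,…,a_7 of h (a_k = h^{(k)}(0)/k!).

L = (-153 - 216·x - 108·x^2) + (-234 - 666·x - 648·x^2 - 216·x^3)·Dx + (-17 - 24·x - 12·x^2)·Dx^2 + (-26 - 74·x - 72·x^2 - 24·x^3)·Dx^3  (order 3).
h: a_k = -1/2, 73/4, -3/16, -859/32, -35/256, 31419/2560, -231/2048, -358233/143360, …
ICs: h(0) = -1/2, h′(0) = 73/4, h′′(0) = -3/8.

f: a_k = -2, 0, 9, 0, -27/4, 0, 81/40, 0, …
g: a_k = -1, -1/2, 1/8, -1/16, 5/128, -7/256, 21/1024, -33/2048, …
Sum ⇒ L₀ = lclm(L_f,L_g) in ℚ(x)⟨Dx⟩.
h=h₀': d/dx-closure on L₀ ⇒ L.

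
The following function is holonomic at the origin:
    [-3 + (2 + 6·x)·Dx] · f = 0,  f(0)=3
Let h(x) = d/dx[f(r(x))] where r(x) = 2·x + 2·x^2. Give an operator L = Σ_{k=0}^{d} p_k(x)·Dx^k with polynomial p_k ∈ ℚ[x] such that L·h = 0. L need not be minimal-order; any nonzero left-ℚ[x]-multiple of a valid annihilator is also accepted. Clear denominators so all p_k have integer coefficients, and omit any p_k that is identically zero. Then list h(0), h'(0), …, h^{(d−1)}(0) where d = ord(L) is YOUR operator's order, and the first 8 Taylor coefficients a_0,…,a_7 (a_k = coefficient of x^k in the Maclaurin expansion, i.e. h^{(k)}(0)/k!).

L = -1 + (-1 - 8·x - 18·x^2 - 12·x^3)·Dx  (order 1).
h: a_k = 9, -9, 81/2, -351/2, 6075/8, -26487/8, 233037/16, -1033479/16, …
ICs: h(0) = 9.

f: a_k = 3, 9/2, -27/8, 81/16, -1215/128, 5103/256, -45927/1024, 216513/2048, …
f∘r: x↦r, Dx↦Dx/r' in L_f ⇒ L₀.
h=h₀': d/dx-closure on L₀ ⇒ L.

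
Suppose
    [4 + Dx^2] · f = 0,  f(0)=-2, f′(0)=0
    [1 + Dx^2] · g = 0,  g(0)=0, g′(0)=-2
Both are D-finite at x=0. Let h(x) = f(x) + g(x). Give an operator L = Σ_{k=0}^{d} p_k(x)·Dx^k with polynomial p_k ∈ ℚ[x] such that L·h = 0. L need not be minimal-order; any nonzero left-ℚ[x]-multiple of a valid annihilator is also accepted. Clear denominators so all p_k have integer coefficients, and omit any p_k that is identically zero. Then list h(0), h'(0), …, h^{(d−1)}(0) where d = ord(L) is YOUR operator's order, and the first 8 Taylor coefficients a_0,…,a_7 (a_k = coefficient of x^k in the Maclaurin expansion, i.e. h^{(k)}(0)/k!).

f: a_k = -2, 0, 4, 0, -4/3, 0, 8/45, 0, …
g: a_k = 0, -2, 0, 1/3, 0, -1/60, 0, 1/2520, …
Weyl lclm of L_f,L_g ⇒ L₀ (ord ≤ 4).
L = 4 + 5·Dx^2 + Dx^4  (order 4).
h: a_k = -2, -2, 4, 1/3, -4/3, -1/60, 8/45, 1/2520, …
ICs: h(0) = -2, h′(0) = -2, h′′(0) = 8, h′′′(0) = 2.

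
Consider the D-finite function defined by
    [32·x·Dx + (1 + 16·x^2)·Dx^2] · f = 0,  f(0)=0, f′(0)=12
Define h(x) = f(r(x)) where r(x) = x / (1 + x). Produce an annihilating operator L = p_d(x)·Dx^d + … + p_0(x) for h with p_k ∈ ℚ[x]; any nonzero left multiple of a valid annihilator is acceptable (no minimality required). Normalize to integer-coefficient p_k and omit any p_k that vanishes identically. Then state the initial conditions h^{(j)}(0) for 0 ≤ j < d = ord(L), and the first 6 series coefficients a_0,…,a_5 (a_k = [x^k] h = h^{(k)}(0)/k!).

L = (2 + 34·x)·Dx + (1 + 2·x + 17·x^2)·Dx^2  (order 2).
h: a_k = 0, 12, -12, -52, 180, 1212/5, …
ICs: h(0) = 0, h′(0) = 12.

f: a_k = 0, 12, 0, -64, 0, 3072/5, …
Substitute x→r, Dx→(1/r')Dx; clear ⇒ L₀.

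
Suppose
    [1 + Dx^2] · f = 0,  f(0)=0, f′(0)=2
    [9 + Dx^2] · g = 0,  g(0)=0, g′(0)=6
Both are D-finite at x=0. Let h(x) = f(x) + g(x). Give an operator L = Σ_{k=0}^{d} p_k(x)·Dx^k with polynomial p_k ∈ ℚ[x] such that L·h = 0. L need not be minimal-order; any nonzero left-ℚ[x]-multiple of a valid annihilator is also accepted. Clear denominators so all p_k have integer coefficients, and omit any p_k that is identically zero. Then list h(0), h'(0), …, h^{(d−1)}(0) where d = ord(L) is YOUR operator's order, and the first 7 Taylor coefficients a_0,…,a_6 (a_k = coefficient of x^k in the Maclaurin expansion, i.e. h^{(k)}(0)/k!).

L = 9 + 10·Dx^2 + Dx^4  (order 4).
h: a_k = 0, 8, 0, -28/3, 0, 61/15, 0, …
ICs: h(0) = 0, h′(0) = 8, h′′(0) = 0, h′′′(0) = -56.

f: a_k = 0, 2, 0, -1/3, 0, 1/60, 0, …
g: a_k = 0, 6, 0, -9, 0, 81/20, 0, …
Sum ⇒ L₀ = lclm(L_f,L_g) in ℚ(x)⟨Dx⟩.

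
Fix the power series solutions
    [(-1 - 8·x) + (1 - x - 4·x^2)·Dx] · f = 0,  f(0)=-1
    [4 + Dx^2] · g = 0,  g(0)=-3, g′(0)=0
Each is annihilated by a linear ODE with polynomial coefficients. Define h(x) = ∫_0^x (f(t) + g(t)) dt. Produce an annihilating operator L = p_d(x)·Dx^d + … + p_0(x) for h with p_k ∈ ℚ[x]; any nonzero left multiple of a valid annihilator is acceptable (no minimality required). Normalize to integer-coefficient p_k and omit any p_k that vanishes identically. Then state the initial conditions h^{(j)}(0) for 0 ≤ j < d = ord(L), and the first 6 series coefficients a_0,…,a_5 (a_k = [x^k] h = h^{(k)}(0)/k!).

L = (116 + 1008·x + 968·x^2 + 2688·x^3 + 640·x^4 + 1024·x^5)·Dx + (-28 - 4·x + 8·x^2 + 200·x^3 + 480·x^4 + 384·x^5 + 512·x^6)·Dx^2 + (29 + 252·x + 242·x^2 + 672·x^3 + 160·x^4 + 256·x^5)·Dx^3 + (-7 - x + 2·x^2 + 50·x^3 + 120·x^4 + 96·x^5 + 128·x^6)·Dx^4  (order 4).
h: a_k = 0, -4, -1/2, 1/3, -9/4, -31/5, …
ICs: h(0) = 0, h′(0) = -4, h′′(0) = -1, h′′′(0) = 2.

f: a_k = -1, -1, -5, -9, -29, -65, …
g: a_k = -3, 0, 6, 0, -2, 0, …
f+g: L₀ = lclm(L_f,L_g), ord ≤ 1+2.
h=∫₀ˣh₀: take L = L₀·Dx.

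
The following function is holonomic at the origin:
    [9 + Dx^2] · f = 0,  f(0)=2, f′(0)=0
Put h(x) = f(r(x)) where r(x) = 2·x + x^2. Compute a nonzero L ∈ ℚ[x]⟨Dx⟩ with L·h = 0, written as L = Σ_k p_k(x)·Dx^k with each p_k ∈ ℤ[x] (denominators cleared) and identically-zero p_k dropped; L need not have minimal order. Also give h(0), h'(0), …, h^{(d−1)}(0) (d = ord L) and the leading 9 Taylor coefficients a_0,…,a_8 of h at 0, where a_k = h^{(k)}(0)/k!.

f: a_k = 2, 0, -9, 0, 27/4, 0, -81/40, 0, 729/2240, …
Substitute x→r, Dx→(1/r')Dx; clear ⇒ L₀.
L = (36 + 108·x + 108·x^2 + 36·x^3) - Dx + (1 + x)·Dx^2  (order 2).
h: a_k = 2, 0, -36, -36, 99, 216, 162/5, -1674/5, -55431/140, …
ICs: h(0) = 2, h′(0) = 0.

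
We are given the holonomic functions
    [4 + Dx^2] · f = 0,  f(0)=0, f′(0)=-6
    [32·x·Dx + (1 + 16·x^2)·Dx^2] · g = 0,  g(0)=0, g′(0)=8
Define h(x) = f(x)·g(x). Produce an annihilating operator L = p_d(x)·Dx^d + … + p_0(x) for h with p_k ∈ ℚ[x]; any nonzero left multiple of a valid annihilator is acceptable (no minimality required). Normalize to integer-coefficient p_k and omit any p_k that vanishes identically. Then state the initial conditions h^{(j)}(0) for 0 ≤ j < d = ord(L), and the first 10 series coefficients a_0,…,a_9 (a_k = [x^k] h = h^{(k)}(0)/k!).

f: a_k = 0, -6, 0, 4, 0, -4/5, 0, 8/105, 0, -4/945, …
g: a_k = 0, 8, 0, -128/3, 0, 2048/5, 0, -32768/7, 0, 524288/9, …
Product ⇒ symmetric product L₀, ord ≤ 4.
L = (1360 + 60416·x^2 + 106496·x^4 + 262144·x^6 + 1048576·x^8) + (2304·x + 45056·x^3 + 196608·x^5 + 1048576·x^7)·Dx + (360 + 15872·x^2 + 36864·x^4 + 131072·x^6 + 524288·x^8)·Dx^2 + (576·x + 11264·x^3 + 49152·x^5 + 262144·x^7)·Dx^3 + (5 + 192·x^2 + 2560·x^4 + 16384·x^6 + 65536·x^8)·Dx^4  (order 4).
h: a_k = 0, 0, -48, 0, 288, 0, -7904/3, 0, 29760, 0, …
ICs: h(0) = 0, h′(0) = 0, h′′(0) = -96, h′′′(0) = 0.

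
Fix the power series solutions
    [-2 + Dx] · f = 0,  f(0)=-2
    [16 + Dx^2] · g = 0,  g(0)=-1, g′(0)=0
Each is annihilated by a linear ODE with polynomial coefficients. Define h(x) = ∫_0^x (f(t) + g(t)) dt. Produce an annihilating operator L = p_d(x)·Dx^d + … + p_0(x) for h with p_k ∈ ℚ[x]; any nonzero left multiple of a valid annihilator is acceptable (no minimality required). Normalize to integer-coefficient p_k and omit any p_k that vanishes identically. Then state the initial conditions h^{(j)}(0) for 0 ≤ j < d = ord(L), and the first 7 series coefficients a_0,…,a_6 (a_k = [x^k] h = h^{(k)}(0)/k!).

f: a_k = -2, -4, -4, -8/3, -4/3, -8/15, -8/45, …
g: a_k = -1, 0, 8, 0, -32/3, 0, 256/45, …
h₀=f+g: left-lcm gives L₀, ord ≤ 3.
h=∫₀ˣh₀: take L = L₀·Dx.
L = -32·Dx + 16·Dx^2 - 2·Dx^3 + Dx^4  (order 4).
h: a_k = 0, -3, -2, 4/3, -2/3, -12/5, -4/45, …
ICs: h(0) = 0, h′(0) = -3, h′′(0) = -4, h′′′(0) = 8.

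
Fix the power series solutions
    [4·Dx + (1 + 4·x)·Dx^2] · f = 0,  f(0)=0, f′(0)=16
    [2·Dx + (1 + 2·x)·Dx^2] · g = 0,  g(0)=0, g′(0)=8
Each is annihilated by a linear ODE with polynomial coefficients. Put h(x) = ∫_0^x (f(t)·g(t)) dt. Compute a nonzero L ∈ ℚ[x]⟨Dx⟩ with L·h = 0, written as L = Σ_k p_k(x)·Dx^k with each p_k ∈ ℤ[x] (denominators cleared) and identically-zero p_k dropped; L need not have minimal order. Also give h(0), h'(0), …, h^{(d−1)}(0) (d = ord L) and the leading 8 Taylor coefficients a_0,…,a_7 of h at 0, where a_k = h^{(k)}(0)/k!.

f: a_k = 0, 16, -32, 256/3, -256, 4096/5, -8192/3, 65536/7, …
g: a_k = 0, 8, -8, 32/3, -16, 128/5, -128/3, 512/7, …
L₀ := L_f ⊗_s L_g (sym. prod.), ord ≤ 4.
h=∫h₀ ⇒ L = L₀·Dx.
L = (160 + 768·x + 1024·x^2)·Dx^2 + (264 + 2144·x + 5760·x^2 + 5120·x^3)·Dx^3 + (64 + 720·x + 2976·x^2 + 5376·x^3 + 3584·x^4)·Dx^4 + (3 + 44·x + 252·x^2 + 704·x^3 + 960·x^4 + 512·x^5)·Dx^5  (order 5).
h: a_k = 0, 0, 0, 128/3, -96, 3328/15, -1664/3, 67072/45, …
ICs: h(0) = 0, h′(0) = 0, h′′(0) = 0, h′′′(0) = 256, h′′′′(0) = -2304.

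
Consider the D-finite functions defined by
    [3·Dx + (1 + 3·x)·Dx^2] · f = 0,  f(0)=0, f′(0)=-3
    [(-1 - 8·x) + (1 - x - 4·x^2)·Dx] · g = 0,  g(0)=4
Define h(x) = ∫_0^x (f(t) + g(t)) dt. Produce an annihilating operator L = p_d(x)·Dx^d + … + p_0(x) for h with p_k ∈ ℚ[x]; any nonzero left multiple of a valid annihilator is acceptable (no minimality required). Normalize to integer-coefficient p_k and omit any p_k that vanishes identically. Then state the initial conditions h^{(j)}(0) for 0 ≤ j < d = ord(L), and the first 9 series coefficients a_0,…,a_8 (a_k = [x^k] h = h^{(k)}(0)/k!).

L = (-342 - 2178·x - 6624·x^2 - 6336·x^3 - 6912·x^4)·Dx^2 + (-36 - 696·x - 4356·x^2 - 10176·x^3 - 12960·x^4 - 11520·x^5)·Dx^3 + (13 + 101·x + 191·x^2 - 225·x^3 - 1440·x^4 - 2928·x^5 - 2304·x^6)·Dx^4  (order 4).
h: a_k = 0, 4, 1/2, 49/6, 27/4, 109/4, 1057/30, 1691/14, 10161/56, …
ICs: h(0) = 0, h′(0) = 4, h′′(0) = 1, h′′′(0) = 49.

f: a_k = 0, -3, 9/2, -9, 81/4, -243/5, 243/2, -2187/7, 6561/8, …
g: a_k = 4, 4, 20, 36, 116, 260, 724, 1764, 4660, …
Weyl lclm of L_f,L_g ⇒ L₀ (ord ≤ 3).
Integrate: L := L₀·Dx.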